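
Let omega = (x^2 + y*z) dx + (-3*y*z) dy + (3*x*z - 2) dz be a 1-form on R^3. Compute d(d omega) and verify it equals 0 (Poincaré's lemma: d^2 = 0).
d(d omega) = 0

Step 1: d omega = sum_{i<j} (∂f_j/∂x_i - ∂f_i/∂x_j) dx_i ∧ dx_j:
  coeff of dx ∧ dy: -z
  coeff of dx ∧ dz: -y + 3*z
  coeff of dy ∧ dz: 3*y
Step 2: Apply d again to each 2-form coefficient. The only possible 3-form in R^3 is dx ∧ dy ∧ dz, with coefficient
  ∂(coeff of dy∧dz)/∂x - ∂(coeff of dx∧dz)/∂y + ∂(coeff of dx∧dy)/∂z
  = ∂/∂x (3*y) - ∂/∂y (-y + 3*z) + ∂/∂z (-z).
Each of these terms simplifies to sums of mixed partials that cancel in pairs. The result is 0 (by equality of mixed partials for smooth functions — Schwarz / Clairaut).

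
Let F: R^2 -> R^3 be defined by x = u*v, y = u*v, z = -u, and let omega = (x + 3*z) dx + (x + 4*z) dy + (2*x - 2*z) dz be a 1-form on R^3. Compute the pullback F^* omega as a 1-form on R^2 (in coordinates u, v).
F^* omega = (u*(2*v^2 - 9*v - 2)) du + (u^2*(2*v - 7)) dv

Using F^*(f dg) = (f ∘ F) d(g ∘ F), substitute each coordinate x_i by F_i(u, v) in f_i, and replace dx_i by d F_i = (∂F_i/∂u) du + (∂F_i/∂v) dv.
  For the x component: f_1(F) = u*(v - 3); d F_1 = (v) du + (u) dv
  For the y component: f_2(F) = u*(v - 4); d F_2 = (v) du + (u) dv
  For the z component: f_3(F) = 2*u*(v + 1); d F_3 = (-1) du + (0) dv
Combining and collecting du, dv coefficients:
  coeff of du: u*(2*v^2 - 9*v - 2)
  coeff of dv: u^2*(2*v - 7)
F^* omega = (u*(2*v^2 - 9*v - 2)) du + (u^2*(2*v - 7)) dv.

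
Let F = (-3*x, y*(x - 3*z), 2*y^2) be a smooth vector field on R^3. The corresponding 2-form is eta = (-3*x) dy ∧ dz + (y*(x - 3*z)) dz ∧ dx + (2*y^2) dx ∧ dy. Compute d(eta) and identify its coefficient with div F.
d(eta) = (x - 3*z - 3) dx ∧ dy ∧ dz; div F = x - 3*z - 3

For a 2-form in R^3 of the form above, applying d gives a 3-form with coefficient ∂P/∂x + ∂Q/∂y + ∂R/∂z:
  ∂P/∂x = -3
  ∂Q/∂y = x - 3*z
  ∂R/∂z = 0
Sum = x - 3*z - 3, which is exactly div F.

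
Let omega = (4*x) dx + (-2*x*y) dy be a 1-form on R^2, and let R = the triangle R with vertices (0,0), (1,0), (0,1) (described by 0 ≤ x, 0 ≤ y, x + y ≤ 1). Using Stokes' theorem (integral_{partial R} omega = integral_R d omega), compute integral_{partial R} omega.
integral_(partial R) omega = -1/3

Stokes: integral_partial_R omega = integral_R d omega with d omega = (∂Q/∂x - ∂P/∂y) dx ∧ dy.
  ∂Q/∂x = -2*y
  ∂P/∂y = 0
  integrand = ∂Q/∂x - ∂P/∂y = -2*y.
Integrating over R: integral_0^1 integral_0^{1-x} (-2*y) dy dx = -1/3.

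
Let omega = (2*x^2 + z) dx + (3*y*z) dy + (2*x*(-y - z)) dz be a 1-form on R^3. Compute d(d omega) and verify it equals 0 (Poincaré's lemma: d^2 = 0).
d(d omega) = 0

Step 1: d omega = sum_{i<j} (∂f_j/∂x_i - ∂f_i/∂x_j) dx_i ∧ dx_j:
  coeff of dx ∧ dy: 0
  coeff of dx ∧ dz: -2*y - 2*z - 1
  coeff of dy ∧ dz: -2*x - 3*y
Step 2: Apply d again to each 2-form coefficient. The only possible 3-form in R^3 is dx ∧ dy ∧ dz, with coefficient
  ∂(coeff of dy∧dz)/∂x - ∂(coeff of dx∧dz)/∂y + ∂(coeff of dx∧dy)/∂z
  = ∂/∂x (-2*x - 3*y) - ∂/∂y (-2*y - 2*z - 1) + ∂/∂z (0).
Each of these terms simplifies to sums of mixed partials that cancel in pairs. The result is 0 (by equality of mixed partials for smooth functions — Schwarz / Clairaut).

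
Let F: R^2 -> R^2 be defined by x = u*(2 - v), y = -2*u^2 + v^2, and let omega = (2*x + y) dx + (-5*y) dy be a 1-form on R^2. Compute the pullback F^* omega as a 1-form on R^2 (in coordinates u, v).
F^* omega = (-40*u^3 + 2*u^2*v - 4*u^2 + 22*u*v^2 - 8*u*v + 8*u - v^3 + 2*v^2) du + (2*u^3 + 22*u^2*v - 4*u^2 - u*v^2 - 10*v^3) dv

Using F^*(f dg) = (f ∘ F) d(g ∘ F), substitute each coordinate x_i by F_i(u, v) in f_i, and replace dx_i by d F_i = (∂F_i/∂u) du + (∂F_i/∂v) dv.
  For the x component: f_1(F) = -2*u^2 - 2*u*v + 4*u + v^2; d F_1 = (2 - v) du + (-u) dv
  For the y component: f_2(F) = 10*u^2 - 5*v^2; d F_2 = (-4*u) du + (2*v) dv
Combining and collecting du, dv coefficients:
  coeff of du: -40*u^3 + 2*u^2*v - 4*u^2 + 22*u*v^2 - 8*u*v + 8*u - v^3 + 2*v^2
  coeff of dv: 2*u^3 + 22*u^2*v - 4*u^2 - u*v^2 - 10*v^3
F^* omega = (-40*u^3 + 2*u^2*v - 4*u^2 + 22*u*v^2 - 8*u*v + 8*u - v^3 + 2*v^2) du + (2*u^3 + 22*u^2*v - 4*u^2 - u*v^2 - 10*v^3) dv.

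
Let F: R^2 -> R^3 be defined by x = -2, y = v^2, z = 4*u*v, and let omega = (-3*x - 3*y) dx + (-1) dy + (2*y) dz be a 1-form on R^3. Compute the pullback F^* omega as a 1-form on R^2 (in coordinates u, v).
F^* omega = (8*v^3) du + (2*v*(4*u*v - 1)) dv

Using F^*(f dg) = (f ∘ F) d(g ∘ F), substitute each coordinate x_i by F_i(u, v) in f_i, and replace dx_i by d F_i = (∂F_i/∂u) du + (∂F_i/∂v) dv.
  For the x component: f_1(F) = 6 - 3*v^2; d F_1 = (0) du + (0) dv
  For the y component: f_2(F) = -1; d F_2 = (0) du + (2*v) dv
  For the z component: f_3(F) = 2*v^2; d F_3 = (4*v) du + (4*u) dv
Combining and collecting du, dv coefficients:
  coeff of du: 8*v^3
  coeff of dv: 2*v*(4*u*v - 1)
F^* omega = (8*v^3) du + (2*v*(4*u*v - 1)) dv.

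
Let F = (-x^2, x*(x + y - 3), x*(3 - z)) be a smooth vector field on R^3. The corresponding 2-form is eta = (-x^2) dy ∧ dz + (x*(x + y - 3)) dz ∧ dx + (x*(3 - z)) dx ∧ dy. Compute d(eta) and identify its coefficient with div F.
d(eta) = (-2*x) dx ∧ dy ∧ dz; div F = -2*x

For a 2-form in R^3 of the form above, applying d gives a 3-form with coefficient ∂P/∂x + ∂Q/∂y + ∂R/∂z:
  ∂P/∂x = -2*x
  ∂Q/∂y = x
  ∂R/∂z = -x
Sum = -2*x, which is exactly div F.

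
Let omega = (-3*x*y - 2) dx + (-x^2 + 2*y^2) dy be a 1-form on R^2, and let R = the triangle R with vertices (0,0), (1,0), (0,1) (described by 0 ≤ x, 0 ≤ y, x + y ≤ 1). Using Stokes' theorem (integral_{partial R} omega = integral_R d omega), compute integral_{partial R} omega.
integral_(partial R) omega = 1/6

Stokes: integral_partial_R omega = integral_R d omega with d omega = (∂Q/∂x - ∂P/∂y) dx ∧ dy.
  ∂Q/∂x = -2*x
  ∂P/∂y = -3*x
  integrand = ∂Q/∂x - ∂P/∂y = x.
Integrating over R: integral_0^1 integral_0^{1-x} (x) dy dx = 1/6.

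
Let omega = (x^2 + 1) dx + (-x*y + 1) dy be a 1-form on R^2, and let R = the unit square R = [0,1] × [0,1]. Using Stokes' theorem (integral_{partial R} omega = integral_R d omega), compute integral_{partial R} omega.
integral_(partial R) omega = -1/2

Stokes: integral_partial_R omega = integral_R d omega with d omega = (∂Q/∂x - ∂P/∂y) dx ∧ dy.
  ∂Q/∂x = -y
  ∂P/∂y = 0
  integrand = ∂Q/∂x - ∂P/∂y = -y.
Integrating over R: integral_0^1 integral_0^1 (-y) dx dy = -1/2.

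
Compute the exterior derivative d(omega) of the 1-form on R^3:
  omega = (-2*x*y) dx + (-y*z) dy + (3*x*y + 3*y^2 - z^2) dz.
d(omega) = (2*x) dx ∧ dy + (3*y) dx ∧ dz + (3*x + 7*y) dy ∧ dz

For a 1-form omega = sum_i f_i dx_i, the exterior derivative is
  d(omega) = sum_{i < j} (∂f_j/∂x_i - ∂f_i/∂x_j) dx_i ∧ dx_j.
  coefficient of dx ∧ dy: ∂f_2/∂x - ∂f_1/∂y = ∂(-y*z)/∂x - ∂(-2*x*y)/∂y = 2*x
  coefficient of dx ∧ dz: ∂f_3/∂x - ∂f_1/∂z = ∂(3*x*y + 3*y^2 - z^2)/∂x - ∂(-2*x*y)/∂z = 3*y
  coefficient of dy ∧ dz: ∂f_3/∂y - ∂f_2/∂z = ∂(3*x*y + 3*y^2 - z^2)/∂y - ∂(-y*z)/∂z = 3*x + 7*y
Assembling: d(omega) = (2*x) dx ∧ dy + (3*y) dx ∧ dz + (3*x + 7*y) dy ∧ dz.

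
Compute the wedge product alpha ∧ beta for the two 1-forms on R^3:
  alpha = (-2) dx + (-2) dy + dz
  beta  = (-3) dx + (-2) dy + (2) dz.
alpha ∧ beta = (-2) dx ∧ dy + (-1) dx ∧ dz + (-2) dy ∧ dz

Distribute the wedge, using dx_i ∧ dx_j = -dx_j ∧ dx_i and dx_i ∧ dx_i = 0. For each pair (i, j) with i < j, the coefficient of dx_i ∧ dx_j in alpha ∧ beta is (alpha_i * beta_j - alpha_j * beta_i). Collecting: alpha ∧ beta = (-2) dx ∧ dy + (-1) dx ∧ dz + (-2) dy ∧ dz.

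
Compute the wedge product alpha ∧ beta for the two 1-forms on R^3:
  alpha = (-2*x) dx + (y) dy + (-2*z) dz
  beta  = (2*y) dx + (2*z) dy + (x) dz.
alpha ∧ beta = (-4*x*z - 2*y^2) dx ∧ dy + (-2*x^2 + 4*y*z) dx ∧ dz + (x*y + 4*z^2) dy ∧ dz

Distribute the wedge, using dx_i ∧ dx_j = -dx_j ∧ dx_i and dx_i ∧ dx_i = 0. For each pair (i, j) with i < j, the coefficient of dx_i ∧ dx_j in alpha ∧ beta is (alpha_i * beta_j - alpha_j * beta_i). Collecting: alpha ∧ beta = (-4*x*z - 2*y^2) dx ∧ dy + (-2*x^2 + 4*y*z) dx ∧ dz + (x*y + 4*z^2) dy ∧ dz.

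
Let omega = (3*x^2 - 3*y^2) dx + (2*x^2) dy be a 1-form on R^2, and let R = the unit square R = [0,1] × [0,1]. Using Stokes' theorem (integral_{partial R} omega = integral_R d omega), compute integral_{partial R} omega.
integral_(partial R) omega = 5

Stokes: integral_partial_R omega = integral_R d omega with d omega = (∂Q/∂x - ∂P/∂y) dx ∧ dy.
  ∂Q/∂x = 4*x
  ∂P/∂y = -6*y
  integrand = ∂Q/∂x - ∂P/∂y = 4*x + 6*y.
Integrating over R: integral_0^1 integral_0^1 (4*x + 6*y) dx dy = 5.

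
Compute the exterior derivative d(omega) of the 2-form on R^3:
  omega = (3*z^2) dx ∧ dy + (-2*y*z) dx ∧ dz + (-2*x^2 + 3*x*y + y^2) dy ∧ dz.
d(omega) = (-4*x + 3*y + 8*z) dx ∧ dy ∧ dz

For a 2-form omega = sum_{i<j} g_{ij} dx_i ∧ dx_j, the exterior derivative is
  d(omega) = sum_{i<j} d(g_{ij}) ∧ dx_i ∧ dx_j = sum_{i<j, k} (∂g_{ij}/∂x_k) dx_k ∧ dx_i ∧ dx_j.
Expand each term, using dx_k ∧ dx_i ∧ dx_j = sgn(permutation) dx_{(a)} ∧ dx_{(b)} ∧ dx_{(c)} with (a < b < c) sorted:
  d(3*z^2) includes (∂/∂z)(3*z^2) dz = (6*z) dz, which multiplied by dx ∧ dy gives (6*z) dx ∧ dy ∧ dz
  d(-2*y*z) includes (∂/∂y)(-2*y*z) dy = (-2*z) dy, which multiplied by dx ∧ dz gives (2*z) dx ∧ dy ∧ dz
  d(-2*x^2 + 3*x*y + y^2) includes (∂/∂x)(-2*x^2 + 3*x*y + y^2) dx = (-4*x + 3*y) dx, which multiplied by dy ∧ dz gives (-4*x + 3*y) dx ∧ dy ∧ dz
Collecting like 3-forms: d(omega) = (-4*x + 3*y + 8*z) dx ∧ dy ∧ dz.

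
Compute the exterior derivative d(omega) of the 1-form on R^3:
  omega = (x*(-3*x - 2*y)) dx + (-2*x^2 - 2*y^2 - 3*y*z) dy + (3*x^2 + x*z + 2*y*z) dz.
d(omega) = (-2*x) dx ∧ dy + (6*x + z) dx ∧ dz + (3*y + 2*z) dy ∧ dz

For a 1-form omega = sum_i f_i dx_i, the exterior derivative is
  d(omega) = sum_{i < j} (∂f_j/∂x_i - ∂f_i/∂x_j) dx_i ∧ dx_j.
  coefficient of dx ∧ dy: ∂f_2/∂x - ∂f_1/∂y = ∂(-2*x^2 - 2*y^2 - 3*y*z)/∂x - ∂(x*(-3*x - 2*y))/∂y = -2*x
  coefficient of dx ∧ dz: ∂f_3/∂x - ∂f_1/∂z = ∂(3*x^2 + x*z + 2*y*z)/∂x - ∂(x*(-3*x - 2*y))/∂z = 6*x + z
  coefficient of dy ∧ dz: ∂f_3/∂y - ∂f_2/∂z = ∂(3*x^2 + x*z + 2*y*z)/∂y - ∂(-2*x^2 - 2*y^2 - 3*y*z)/∂z = 3*y + 2*z
Assembling: d(omega) = (-2*x) dx ∧ dy + (6*x + z) dx ∧ dz + (3*y + 2*z) dy ∧ dz.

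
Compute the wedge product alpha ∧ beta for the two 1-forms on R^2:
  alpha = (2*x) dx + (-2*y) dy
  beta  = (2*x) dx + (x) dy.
alpha ∧ beta = (2*x*(x + 2*y)) dx ∧ dy

Distribute the wedge, using dx_i ∧ dx_j = -dx_j ∧ dx_i and dx_i ∧ dx_i = 0. For each pair (i, j) with i < j, the coefficient of dx_i ∧ dx_j in alpha ∧ beta is (alpha_i * beta_j - alpha_j * beta_i). Collecting: alpha ∧ beta = (2*x*(x + 2*y)) dx ∧ dy.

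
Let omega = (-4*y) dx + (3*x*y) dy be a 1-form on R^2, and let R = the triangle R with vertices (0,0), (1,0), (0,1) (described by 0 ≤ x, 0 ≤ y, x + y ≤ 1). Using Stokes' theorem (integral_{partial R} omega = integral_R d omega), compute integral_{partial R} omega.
integral_(partial R) omega = 5/2

Stokes: integral_partial_R omega = integral_R d omega with d omega = (∂Q/∂x - ∂P/∂y) dx ∧ dy.
  ∂Q/∂x = 3*y
  ∂P/∂y = -4
  integrand = ∂Q/∂x - ∂P/∂y = 3*y + 4.
Integrating over R: integral_0^1 integral_0^{1-x} (3*y + 4) dy dx = 5/2.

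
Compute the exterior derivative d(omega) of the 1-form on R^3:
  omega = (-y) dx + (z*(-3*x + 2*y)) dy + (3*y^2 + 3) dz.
d(omega) = (1 - 3*z) dx ∧ dy + (3*x + 4*y) dy ∧ dz

For a 1-form omega = sum_i f_i dx_i, the exterior derivative is
  d(omega) = sum_{i < j} (∂f_j/∂x_i - ∂f_i/∂x_j) dx_i ∧ dx_j.
  coefficient of dx ∧ dy: ∂f_2/∂x - ∂f_1/∂y = ∂(z*(-3*x + 2*y))/∂x - ∂(-y)/∂y = 1 - 3*z
  coefficient of dy ∧ dz: ∂f_3/∂y - ∂f_2/∂z = ∂(3*y^2 + 3)/∂y - ∂(z*(-3*x + 2*y))/∂z = 3*x + 4*y
Assembling: d(omega) = (1 - 3*z) dx ∧ dy + (3*x + 4*y) dy ∧ dz.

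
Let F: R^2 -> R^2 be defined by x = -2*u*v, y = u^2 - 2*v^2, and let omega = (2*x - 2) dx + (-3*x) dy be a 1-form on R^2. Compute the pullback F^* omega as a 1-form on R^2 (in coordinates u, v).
F^* omega = (4*v*(3*u^2 + 2*u*v + 1)) du + (4*u*(2*u*v - 6*v^2 + 1)) dv

Using F^*(f dg) = (f ∘ F) d(g ∘ F), substitute each coordinate x_i by F_i(u, v) in f_i, and replace dx_i by d F_i = (∂F_i/∂u) du + (∂F_i/∂v) dv.
  For the x component: f_1(F) = -4*u*v - 2; d F_1 = (-2*v) du + (-2*u) dv
  For the y component: f_2(F) = 6*u*v; d F_2 = (2*u) du + (-4*v) dv
Combining and collecting du, dv coefficients:
  coeff of du: 4*v*(3*u^2 + 2*u*v + 1)
  coeff of dv: 4*u*(2*u*v - 6*v^2 + 1)
F^* omega = (4*v*(3*u^2 + 2*u*v + 1)) du + (4*u*(2*u*v - 6*v^2 + 1)) dv.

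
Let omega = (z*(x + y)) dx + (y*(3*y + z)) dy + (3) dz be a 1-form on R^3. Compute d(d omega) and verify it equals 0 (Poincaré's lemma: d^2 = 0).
d(d omega) = 0

Step 1: d omega = sum_{i<j} (∂f_j/∂x_i - ∂f_i/∂x_j) dx_i ∧ dx_j:
  coeff of dx ∧ dy: -z
  coeff of dx ∧ dz: -x - y
  coeff of dy ∧ dz: -y
Step 2: Apply d again to each 2-form coefficient. The only possible 3-form in R^3 is dx ∧ dy ∧ dz, with coefficient
  ∂(coeff of dy∧dz)/∂x - ∂(coeff of dx∧dz)/∂y + ∂(coeff of dx∧dy)/∂z
  = ∂/∂x (-y) - ∂/∂y (-x - y) + ∂/∂z (-z).
Each of these terms simplifies to sums of mixed partials that cancel in pairs. The result is 0 (by equality of mixed partials for smooth functions — Schwarz / Clairaut).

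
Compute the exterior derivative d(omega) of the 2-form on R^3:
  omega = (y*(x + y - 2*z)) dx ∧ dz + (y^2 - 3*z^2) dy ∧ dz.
d(omega) = (-x - 2*y + 2*z) dx ∧ dy ∧ dz

For a 2-form omega = sum_{i<j} g_{ij} dx_i ∧ dx_j, the exterior derivative is
  d(omega) = sum_{i<j} d(g_{ij}) ∧ dx_i ∧ dx_j = sum_{i<j, k} (∂g_{ij}/∂x_k) dx_k ∧ dx_i ∧ dx_j.
Expand each term, using dx_k ∧ dx_i ∧ dx_j = sgn(permutation) dx_{(a)} ∧ dx_{(b)} ∧ dx_{(c)} with (a < b < c) sorted:
  d(y*(x + y - 2*z)) includes (∂/∂y)(y*(x + y - 2*z)) dy = (x + 2*y - 2*z) dy, which multiplied by dx ∧ dz gives (-x - 2*y + 2*z) dx ∧ dy ∧ dz
Collecting like 3-forms: d(omega) = (-x - 2*y + 2*z) dx ∧ dy ∧ dz.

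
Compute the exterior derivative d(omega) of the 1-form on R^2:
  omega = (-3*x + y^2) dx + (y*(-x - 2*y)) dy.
d(omega) = (-3*y) dx ∧ dy

For a 1-form omega = sum_i f_i dx_i, the exterior derivative is
  d(omega) = sum_{i < j} (∂f_j/∂x_i - ∂f_i/∂x_j) dx_i ∧ dx_j.
  coefficient of dx ∧ dy: ∂f_2/∂x - ∂f_1/∂y = ∂(y*(-x - 2*y))/∂x - ∂(-3*x + y^2)/∂y = -3*y
Assembling: d(omega) = (-3*y) dx ∧ dy.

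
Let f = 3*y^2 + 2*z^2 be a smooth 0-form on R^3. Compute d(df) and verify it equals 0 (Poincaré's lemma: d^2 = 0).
d(df) = 0

Step 1: df = sum_i (∂f/∂x_i) dx_i = (0) dx + (6*y) dy + (4*z) dz.
Step 2: Apply d again. Using the 1-form formula, the coefficient of dx ∧ dy in d(df) is ∂^2 f/∂x ∂y - ∂^2 f/∂y ∂x = (0) - (0) = 0 (equality of mixed partials for smooth f).
Similarly for dx ∧ dz and dy ∧ dz — all coefficients vanish. So d(df) = 0.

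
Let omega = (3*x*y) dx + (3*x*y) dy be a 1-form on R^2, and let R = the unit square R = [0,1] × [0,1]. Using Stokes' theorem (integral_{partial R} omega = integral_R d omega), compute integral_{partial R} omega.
integral_(partial R) omega = 0

Stokes: integral_partial_R omega = integral_R d omega with d omega = (∂Q/∂x - ∂P/∂y) dx ∧ dy.
  ∂Q/∂x = 3*y
  ∂P/∂y = 3*x
  integrand = ∂Q/∂x - ∂P/∂y = -3*x + 3*y.
Integrating over R: integral_0^1 integral_0^1 (-3*x + 3*y) dx dy = 0.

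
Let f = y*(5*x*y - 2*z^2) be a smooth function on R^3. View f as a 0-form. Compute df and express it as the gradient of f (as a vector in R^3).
df = (5*y^2) dx + (10*x*y - 2*z^2) dy + (-4*y*z) dz; grad f = (5*y^2, 10*x*y - 2*z^2, -4*y*z)

For a 0-form f, d f = (∂f/∂x) dx + (∂f/∂y) dy + (∂f/∂z) dz. The components of the vector representation are exactly the entries of grad f in Cartesian coordinates:
  ∂f/∂x = 5*y^2
  ∂f/∂y = 10*x*y - 2*z^2
  ∂f/∂z = -4*y*z.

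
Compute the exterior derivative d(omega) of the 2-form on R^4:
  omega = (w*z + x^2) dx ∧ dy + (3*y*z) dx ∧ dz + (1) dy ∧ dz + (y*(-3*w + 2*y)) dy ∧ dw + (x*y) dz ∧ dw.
d(omega) = (w - 3*z) dx ∧ dy ∧ dz + (z) dx ∧ dy ∧ dw + (y) dx ∧ dz ∧ dw + (x) dy ∧ dz ∧ dw

For a 2-form omega = sum_{i<j} g_{ij} dx_i ∧ dx_j, the exterior derivative is
  d(omega) = sum_{i<j} d(g_{ij}) ∧ dx_i ∧ dx_j = sum_{i<j, k} (∂g_{ij}/∂x_k) dx_k ∧ dx_i ∧ dx_j.
Expand each term, using dx_k ∧ dx_i ∧ dx_j = sgn(permutation) dx_{(a)} ∧ dx_{(b)} ∧ dx_{(c)} with (a < b < c) sorted:
  d(w*z + x^2) includes (∂/∂z)(w*z + x^2) dz = (w) dz, which multiplied by dx ∧ dy gives (w) dx ∧ dy ∧ dz
  d(w*z + x^2) includes (∂/∂w)(w*z + x^2) dw = (z) dw, which multiplied by dx ∧ dy gives (z) dx ∧ dy ∧ dw
  d(3*y*z) includes (∂/∂y)(3*y*z) dy = (3*z) dy, which multiplied by dx ∧ dz gives (-3*z) dx ∧ dy ∧ dz
  d(x*y) includes (∂/∂x)(x*y) dx = (y) dx, which multiplied by dz ∧ dw gives (y) dx ∧ dz ∧ dw
  d(x*y) includes (∂/∂y)(x*y) dy = (x) dy, which multiplied by dz ∧ dw gives (x) dy ∧ dz ∧ dw
Collecting like 3-forms: d(omega) = (w - 3*z) dx ∧ dy ∧ dz + (z) dx ∧ dy ∧ dw + (y) dx ∧ dz ∧ dw + (x) dy ∧ dz ∧ dw.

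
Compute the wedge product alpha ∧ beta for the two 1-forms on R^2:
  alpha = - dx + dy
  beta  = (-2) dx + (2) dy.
alpha ∧ beta = 0

Distribute the wedge, using dx_i ∧ dx_j = -dx_j ∧ dx_i and dx_i ∧ dx_i = 0. For each pair (i, j) with i < j, the coefficient of dx_i ∧ dx_j in alpha ∧ beta is (alpha_i * beta_j - alpha_j * beta_i). Collecting: alpha ∧ beta = 0.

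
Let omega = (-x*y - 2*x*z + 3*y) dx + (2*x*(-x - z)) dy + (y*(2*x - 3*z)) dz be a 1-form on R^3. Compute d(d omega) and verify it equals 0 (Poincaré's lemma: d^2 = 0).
d(d omega) = 0

Step 1: d omega = sum_{i<j} (∂f_j/∂x_i - ∂f_i/∂x_j) dx_i ∧ dx_j:
  coeff of dx ∧ dy: -3*x - 2*z - 3
  coeff of dx ∧ dz: 2*x + 2*y
  coeff of dy ∧ dz: 4*x - 3*z
Step 2: Apply d again to each 2-form coefficient. The only possible 3-form in R^3 is dx ∧ dy ∧ dz, with coefficient
  ∂(coeff of dy∧dz)/∂x - ∂(coeff of dx∧dz)/∂y + ∂(coeff of dx∧dy)/∂z
  = ∂/∂x (4*x - 3*z) - ∂/∂y (2*x + 2*y) + ∂/∂z (-3*x - 2*z - 3).
Each of these terms simplifies to sums of mixed partials that cancel in pairs. The result is 0 (by equality of mixed partials for smooth functions — Schwarz / Clairaut).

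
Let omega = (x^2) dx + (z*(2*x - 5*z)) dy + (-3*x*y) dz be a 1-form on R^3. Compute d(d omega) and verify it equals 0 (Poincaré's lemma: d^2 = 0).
d(d omega) = 0

Step 1: d omega = sum_{i<j} (∂f_j/∂x_i - ∂f_i/∂x_j) dx_i ∧ dx_j:
  coeff of dx ∧ dy: 2*z
  coeff of dx ∧ dz: -3*y
  coeff of dy ∧ dz: -5*x + 10*z
Step 2: Apply d again to each 2-form coefficient. The only possible 3-form in R^3 is dx ∧ dy ∧ dz, with coefficient
  ∂(coeff of dy∧dz)/∂x - ∂(coeff of dx∧dz)/∂y + ∂(coeff of dx∧dy)/∂z
  = ∂/∂x (-5*x + 10*z) - ∂/∂y (-3*y) + ∂/∂z (2*z).
Each of these terms simplifies to sums of mixed partials that cancel in pairs. The result is 0 (by equality of mixed partials for smooth functions — Schwarz / Clairaut).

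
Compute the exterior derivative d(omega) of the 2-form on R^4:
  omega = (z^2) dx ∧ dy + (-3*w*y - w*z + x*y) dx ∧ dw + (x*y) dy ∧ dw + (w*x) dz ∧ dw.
d(omega) = (2*z) dx ∧ dy ∧ dz + (3*w - x + y) dx ∧ dy ∧ dw + (2*w) dx ∧ dz ∧ dw

For a 2-form omega = sum_{i<j} g_{ij} dx_i ∧ dx_j, the exterior derivative is
  d(omega) = sum_{i<j} d(g_{ij}) ∧ dx_i ∧ dx_j = sum_{i<j, k} (∂g_{ij}/∂x_k) dx_k ∧ dx_i ∧ dx_j.
Expand each term, using dx_k ∧ dx_i ∧ dx_j = sgn(permutation) dx_{(a)} ∧ dx_{(b)} ∧ dx_{(c)} with (a < b < c) sorted:
  d(z^2) includes (∂/∂z)(z^2) dz = (2*z) dz, which multiplied by dx ∧ dy gives (2*z) dx ∧ dy ∧ dz
  d(-3*w*y - w*z + x*y) includes (∂/∂y)(-3*w*y - w*z + x*y) dy = (-3*w + x) dy, which multiplied by dx ∧ dw gives (3*w - x) dx ∧ dy ∧ dw
  d(-3*w*y - w*z + x*y) includes (∂/∂z)(-3*w*y - w*z + x*y) dz = (-w) dz, which multiplied by dx ∧ dw gives (w) dx ∧ dz ∧ dw
  d(x*y) includes (∂/∂x)(x*y) dx = (y) dx, which multiplied by dy ∧ dw gives (y) dx ∧ dy ∧ dw
  d(w*x) includes (∂/∂x)(w*x) dx = (w) dx, which multiplied by dz ∧ dw gives (w) dx ∧ dz ∧ dw
Collecting like 3-forms: d(omega) = (2*z) dx ∧ dy ∧ dz + (3*w - x + y) dx ∧ dy ∧ dw + (2*w) dx ∧ dz ∧ dw.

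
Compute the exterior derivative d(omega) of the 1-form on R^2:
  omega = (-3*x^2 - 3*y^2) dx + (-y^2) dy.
d(omega) = (6*y) dx ∧ dy

For a 1-form omega = sum_i f_i dx_i, the exterior derivative is
  d(omega) = sum_{i < j} (∂f_j/∂x_i - ∂f_i/∂x_j) dx_i ∧ dx_j.
  coefficient of dx ∧ dy: ∂f_2/∂x - ∂f_1/∂y = ∂(-y^2)/∂x - ∂(-3*x^2 - 3*y^2)/∂y = 6*y
Assembling: d(omega) = (6*y) dx ∧ dy.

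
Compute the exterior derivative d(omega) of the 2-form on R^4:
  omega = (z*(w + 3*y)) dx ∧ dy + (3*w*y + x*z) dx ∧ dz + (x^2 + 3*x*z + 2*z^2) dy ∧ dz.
d(omega) = (-2*w + 2*x + 3*y + 3*z) dx ∧ dy ∧ dz + (z) dx ∧ dy ∧ dw + (3*y) dx ∧ dz ∧ dw

For a 2-form omega = sum_{i<j} g_{ij} dx_i ∧ dx_j, the exterior derivative is
  d(omega) = sum_{i<j} d(g_{ij}) ∧ dx_i ∧ dx_j = sum_{i<j, k} (∂g_{ij}/∂x_k) dx_k ∧ dx_i ∧ dx_j.
Expand each term, using dx_k ∧ dx_i ∧ dx_j = sgn(permutation) dx_{(a)} ∧ dx_{(b)} ∧ dx_{(c)} with (a < b < c) sorted:
  d(z*(w + 3*y)) includes (∂/∂z)(z*(w + 3*y)) dz = (w + 3*y) dz, which multiplied by dx ∧ dy gives (w + 3*y) dx ∧ dy ∧ dz
  d(z*(w + 3*y)) includes (∂/∂w)(z*(w + 3*y)) dw = (z) dw, which multiplied by dx ∧ dy gives (z) dx ∧ dy ∧ dw
  d(3*w*y + x*z) includes (∂/∂y)(3*w*y + x*z) dy = (3*w) dy, which multiplied by dx ∧ dz gives (-3*w) dx ∧ dy ∧ dz
  d(3*w*y + x*z) includes (∂/∂w)(3*w*y + x*z) dw = (3*y) dw, which multiplied by dx ∧ dz gives (3*y) dx ∧ dz ∧ dw
  d(x^2 + 3*x*z + 2*z^2) includes (∂/∂x)(x^2 + 3*x*z + 2*z^2) dx = (2*x + 3*z) dx, which multiplied by dy ∧ dz gives (2*x + 3*z) dx ∧ dy ∧ dz
Collecting like 3-forms: d(omega) = (-2*w + 2*x + 3*y + 3*z) dx ∧ dy ∧ dz + (z) dx ∧ dy ∧ dw + (3*y) dx ∧ dz ∧ dw.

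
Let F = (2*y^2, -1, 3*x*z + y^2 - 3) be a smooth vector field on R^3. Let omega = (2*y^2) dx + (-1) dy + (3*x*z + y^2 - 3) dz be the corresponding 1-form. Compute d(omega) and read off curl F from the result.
d(omega) = (2*y) dy ∧ dz + (-3*z) dz ∧ dx + (-4*y) dx ∧ dy; curl F = (2*y, -3*z, -4*y)

d omega = sum_{i<j} (∂f_j/∂x_i - ∂f_i/∂x_j) dx_i ∧ dx_j. Under the identification (dy ∧ dz, dz ∧ dx, dx ∧ dy) ↔ (e_x, e_y, e_z), the coefficients are exactly the components of curl F. Compute:
  ∂R/∂y - ∂Q/∂z = (2*y) - (0) = 2*y
  ∂P/∂z - ∂R/∂x = (0) - (3*z) = -3*z
  ∂Q/∂x - ∂P/∂y = (0) - (4*y) = -4*y.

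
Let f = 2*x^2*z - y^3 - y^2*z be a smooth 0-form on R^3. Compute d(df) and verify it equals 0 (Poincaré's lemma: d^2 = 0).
d(df) = 0

Step 1: df = sum_i (∂f/∂x_i) dx_i = (4*x*z) dx + (y*(-3*y - 2*z)) dy + (2*x^2 - y^2) dz.
Step 2: Apply d again. Using the 1-form formula, the coefficient of dx ∧ dy in d(df) is ∂^2 f/∂x ∂y - ∂^2 f/∂y ∂x = (0) - (0) = 0 (equality of mixed partials for smooth f).
Similarly for dx ∧ dz and dy ∧ dz — all coefficients vanish. So d(df) = 0.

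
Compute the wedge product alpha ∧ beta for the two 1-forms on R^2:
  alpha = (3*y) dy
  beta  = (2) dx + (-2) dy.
alpha ∧ beta = (-6*y) dx ∧ dy

Distribute the wedge, using dx_i ∧ dx_j = -dx_j ∧ dx_i and dx_i ∧ dx_i = 0. For each pair (i, j) with i < j, the coefficient of dx_i ∧ dx_j in alpha ∧ beta is (alpha_i * beta_j - alpha_j * beta_i). Collecting: alpha ∧ beta = (-6*y) dx ∧ dy.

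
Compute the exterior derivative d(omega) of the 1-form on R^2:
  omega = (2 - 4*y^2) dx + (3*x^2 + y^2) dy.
d(omega) = (6*x + 8*y) dx ∧ dy

For a 1-form omega = sum_i f_i dx_i, the exterior derivative is
  d(omega) = sum_{i < j} (∂f_j/∂x_i - ∂f_i/∂x_j) dx_i ∧ dx_j.
  coefficient of dx ∧ dy: ∂f_2/∂x - ∂f_1/∂y = ∂(3*x^2 + y^2)/∂x - ∂(2 - 4*y^2)/∂y = 6*x + 8*y
Assembling: d(omega) = (6*x + 8*y) dx ∧ dy.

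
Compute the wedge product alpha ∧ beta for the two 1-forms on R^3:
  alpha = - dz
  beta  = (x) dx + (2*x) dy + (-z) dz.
alpha ∧ beta = (x) dx ∧ dz + (2*x) dy ∧ dz

Distribute the wedge, using dx_i ∧ dx_j = -dx_j ∧ dx_i and dx_i ∧ dx_i = 0. For each pair (i, j) with i < j, the coefficient of dx_i ∧ dx_j in alpha ∧ beta is (alpha_i * beta_j - alpha_j * beta_i). Collecting: alpha ∧ beta = (x) dx ∧ dz + (2*x) dy ∧ dz.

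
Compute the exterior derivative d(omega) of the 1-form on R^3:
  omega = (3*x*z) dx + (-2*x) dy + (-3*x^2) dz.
d(omega) = (-2) dx ∧ dy + (-9*x) dx ∧ dz

For a 1-form omega = sum_i f_i dx_i, the exterior derivative is
  d(omega) = sum_{i < j} (∂f_j/∂x_i - ∂f_i/∂x_j) dx_i ∧ dx_j.
  coefficient of dx ∧ dy: ∂f_2/∂x - ∂f_1/∂y = ∂(-2*x)/∂x - ∂(3*x*z)/∂y = -2
  coefficient of dx ∧ dz: ∂f_3/∂x - ∂f_1/∂z = ∂(-3*x^2)/∂x - ∂(3*x*z)/∂z = -9*x
Assembling: d(omega) = (-2) dx ∧ dy + (-9*x) dx ∧ dz.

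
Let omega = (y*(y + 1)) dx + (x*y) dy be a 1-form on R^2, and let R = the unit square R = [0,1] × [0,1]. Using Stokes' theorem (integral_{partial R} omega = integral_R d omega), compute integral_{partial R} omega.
integral_(partial R) omega = -3/2

Stokes: integral_partial_R omega = integral_R d omega with d omega = (∂Q/∂x - ∂P/∂y) dx ∧ dy.
  ∂Q/∂x = y
  ∂P/∂y = 2*y + 1
  integrand = ∂Q/∂x - ∂P/∂y = -y - 1.
Integrating over R: integral_0^1 integral_0^1 (-y - 1) dx dy = -3/2.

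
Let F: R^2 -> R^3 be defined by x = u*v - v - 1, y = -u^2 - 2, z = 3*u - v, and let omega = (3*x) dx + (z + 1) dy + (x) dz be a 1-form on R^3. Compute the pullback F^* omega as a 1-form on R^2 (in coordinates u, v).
F^* omega = (-6*u^2 + 3*u*v^2 + 5*u*v - 2*u - 3*v^2 - 6*v - 3) du + (3*u^2*v - 7*u*v - 3*u + 4*v + 4) dv

Using F^*(f dg) = (f ∘ F) d(g ∘ F), substitute each coordinate x_i by F_i(u, v) in f_i, and replace dx_i by d F_i = (∂F_i/∂u) du + (∂F_i/∂v) dv.
  For the x component: f_1(F) = 3*u*v - 3*v - 3; d F_1 = (v) du + (u - 1) dv
  For the y component: f_2(F) = 3*u - v + 1; d F_2 = (-2*u) du + (0) dv
  For the z component: f_3(F) = u*v - v - 1; d F_3 = (3) du + (-1) dv
Combining and collecting du, dv coefficients:
  coeff of du: -6*u^2 + 3*u*v^2 + 5*u*v - 2*u - 3*v^2 - 6*v - 3
  coeff of dv: 3*u^2*v - 7*u*v - 3*u + 4*v + 4
F^* omega = (-6*u^2 + 3*u*v^2 + 5*u*v - 2*u - 3*v^2 - 6*v - 3) du + (3*u^2*v - 7*u*v - 3*u + 4*v + 4) dv.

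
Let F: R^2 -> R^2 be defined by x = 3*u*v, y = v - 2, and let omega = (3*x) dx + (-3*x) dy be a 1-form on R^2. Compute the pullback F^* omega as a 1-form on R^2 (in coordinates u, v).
F^* omega = (27*u*v^2) du + (9*u*v*(3*u - 1)) dv

Using F^*(f dg) = (f ∘ F) d(g ∘ F), substitute each coordinate x_i by F_i(u, v) in f_i, and replace dx_i by d F_i = (∂F_i/∂u) du + (∂F_i/∂v) dv.
  For the x component: f_1(F) = 9*u*v; d F_1 = (3*v) du + (3*u) dv
  For the y component: f_2(F) = -9*u*v; d F_2 = (0) du + (1) dv
Combining and collecting du, dv coefficients:
  coeff of du: 27*u*v^2
  coeff of dv: 9*u*v*(3*u - 1)
F^* omega = (27*u*v^2) du + (9*u*v*(3*u - 1)) dv.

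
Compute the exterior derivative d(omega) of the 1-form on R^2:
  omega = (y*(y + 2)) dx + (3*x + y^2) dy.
d(omega) = (1 - 2*y) dx ∧ dy

For a 1-form omega = sum_i f_i dx_i, the exterior derivative is
  d(omega) = sum_{i < j} (∂f_j/∂x_i - ∂f_i/∂x_j) dx_i ∧ dx_j.
  coefficient of dx ∧ dy: ∂f_2/∂x - ∂f_1/∂y = ∂(3*x + y^2)/∂x - ∂(y*(y + 2))/∂y = 1 - 2*y
Assembling: d(omega) = (1 - 2*y) dx ∧ dy.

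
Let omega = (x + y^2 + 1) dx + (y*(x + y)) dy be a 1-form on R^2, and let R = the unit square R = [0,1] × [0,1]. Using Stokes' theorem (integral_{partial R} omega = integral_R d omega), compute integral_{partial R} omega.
integral_(partial R) omega = -1/2

Stokes: integral_partial_R omega = integral_R d omega with d omega = (∂Q/∂x - ∂P/∂y) dx ∧ dy.
  ∂Q/∂x = y
  ∂P/∂y = 2*y
  integrand = ∂Q/∂x - ∂P/∂y = -y.
Integrating over R: integral_0^1 integral_0^1 (-y) dx dy = -1/2.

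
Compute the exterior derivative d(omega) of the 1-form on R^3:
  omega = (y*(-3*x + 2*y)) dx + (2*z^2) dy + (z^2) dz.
d(omega) = (3*x - 4*y) dx ∧ dy + (-4*z) dy ∧ dz

For a 1-form omega = sum_i f_i dx_i, the exterior derivative is
  d(omega) = sum_{i < j} (∂f_j/∂x_i - ∂f_i/∂x_j) dx_i ∧ dx_j.
  coefficient of dx ∧ dy: ∂f_2/∂x - ∂f_1/∂y = ∂(2*z^2)/∂x - ∂(y*(-3*x + 2*y))/∂y = 3*x - 4*y
  coefficient of dy ∧ dz: ∂f_3/∂y - ∂f_2/∂z = ∂(z^2)/∂y - ∂(2*z^2)/∂z = -4*z
Assembling: d(omega) = (3*x - 4*y) dx ∧ dy + (-4*z) dy ∧ dz.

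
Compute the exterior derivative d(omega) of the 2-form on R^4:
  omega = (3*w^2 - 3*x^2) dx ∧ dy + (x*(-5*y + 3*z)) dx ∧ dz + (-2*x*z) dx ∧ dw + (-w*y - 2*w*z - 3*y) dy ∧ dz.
d(omega) = (6*w) dx ∧ dy ∧ dw + (5*x) dx ∧ dy ∧ dz + (2*x) dx ∧ dz ∧ dw + (-y - 2*z) dy ∧ dz ∧ dw

For a 2-form omega = sum_{i<j} g_{ij} dx_i ∧ dx_j, the exterior derivative is
  d(omega) = sum_{i<j} d(g_{ij}) ∧ dx_i ∧ dx_j = sum_{i<j, k} (∂g_{ij}/∂x_k) dx_k ∧ dx_i ∧ dx_j.
Expand each term, using dx_k ∧ dx_i ∧ dx_j = sgn(permutation) dx_{(a)} ∧ dx_{(b)} ∧ dx_{(c)} with (a < b < c) sorted:
  d(3*w^2 - 3*x^2) includes (∂/∂w)(3*w^2 - 3*x^2) dw = (6*w) dw, which multiplied by dx ∧ dy gives (6*w) dx ∧ dy ∧ dw
  d(x*(-5*y + 3*z)) includes (∂/∂y)(x*(-5*y + 3*z)) dy = (-5*x) dy, which multiplied by dx ∧ dz gives (5*x) dx ∧ dy ∧ dz
  d(-2*x*z) includes (∂/∂z)(-2*x*z) dz = (-2*x) dz, which multiplied by dx ∧ dw gives (2*x) dx ∧ dz ∧ dw
  d(-w*y - 2*w*z - 3*y) includes (∂/∂w)(-w*y - 2*w*z - 3*y) dw = (-y - 2*z) dw, which multiplied by dy ∧ dz gives (-y - 2*z) dy ∧ dz ∧ dw
Collecting like 3-forms: d(omega) = (6*w) dx ∧ dy ∧ dw + (5*x) dx ∧ dy ∧ dz + (2*x) dx ∧ dz ∧ dw + (-y - 2*z) dy ∧ dz ∧ dw.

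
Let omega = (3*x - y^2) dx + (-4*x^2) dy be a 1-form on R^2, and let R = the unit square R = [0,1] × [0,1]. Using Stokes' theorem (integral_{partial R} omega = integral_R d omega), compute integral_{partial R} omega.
integral_(partial R) omega = -3

Stokes: integral_partial_R omega = integral_R d omega with d omega = (∂Q/∂x - ∂P/∂y) dx ∧ dy.
  ∂Q/∂x = -8*x
  ∂P/∂y = -2*y
  integrand = ∂Q/∂x - ∂P/∂y = -8*x + 2*y.
Integrating over R: integral_0^1 integral_0^1 (-8*x + 2*y) dx dy = -3.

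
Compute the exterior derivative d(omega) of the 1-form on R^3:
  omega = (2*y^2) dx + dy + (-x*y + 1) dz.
d(omega) = (-4*y) dx ∧ dy + (-y) dx ∧ dz + (-x) dy ∧ dz

For a 1-form omega = sum_i f_i dx_i, the exterior derivative is
  d(omega) = sum_{i < j} (∂f_j/∂x_i - ∂f_i/∂x_j) dx_i ∧ dx_j.
  coefficient of dx ∧ dy: ∂f_2/∂x - ∂f_1/∂y = ∂(1)/∂x - ∂(2*y^2)/∂y = -4*y
  coefficient of dx ∧ dz: ∂f_3/∂x - ∂f_1/∂z = ∂(-x*y + 1)/∂x - ∂(2*y^2)/∂z = -y
  coefficient of dy ∧ dz: ∂f_3/∂y - ∂f_2/∂z = ∂(-x*y + 1)/∂y - ∂(1)/∂z = -x
Assembling: d(omega) = (-4*y) dx ∧ dy + (-y) dx ∧ dz + (-x) dy ∧ dz.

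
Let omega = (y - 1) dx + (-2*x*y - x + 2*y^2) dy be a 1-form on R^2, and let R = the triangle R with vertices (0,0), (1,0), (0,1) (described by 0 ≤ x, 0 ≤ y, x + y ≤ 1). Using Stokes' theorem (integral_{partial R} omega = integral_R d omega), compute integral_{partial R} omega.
integral_(partial R) omega = -4/3

Stokes: integral_partial_R omega = integral_R d omega with d omega = (∂Q/∂x - ∂P/∂y) dx ∧ dy.
  ∂Q/∂x = -2*y - 1
  ∂P/∂y = 1
  integrand = ∂Q/∂x - ∂P/∂y = -2*y - 2.
Integrating over R: integral_0^1 integral_0^{1-x} (-2*y - 2) dy dx = -4/3.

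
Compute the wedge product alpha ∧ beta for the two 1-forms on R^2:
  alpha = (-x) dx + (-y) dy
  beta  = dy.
alpha ∧ beta = (-x) dx ∧ dy

Distribute the wedge, using dx_i ∧ dx_j = -dx_j ∧ dx_i and dx_i ∧ dx_i = 0. For each pair (i, j) with i < j, the coefficient of dx_i ∧ dx_j in alpha ∧ beta is (alpha_i * beta_j - alpha_j * beta_i). Collecting: alpha ∧ beta = (-x) dx ∧ dy.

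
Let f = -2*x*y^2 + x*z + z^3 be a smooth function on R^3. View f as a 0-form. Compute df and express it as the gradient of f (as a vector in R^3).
df = (-2*y^2 + z) dx + (-4*x*y) dy + (x + 3*z^2) dz; grad f = (-2*y^2 + z, -4*x*y, x + 3*z^2)

For a 0-form f, d f = (∂f/∂x) dx + (∂f/∂y) dy + (∂f/∂z) dz. The components of the vector representation are exactly the entries of grad f in Cartesian coordinates:
  ∂f/∂x = -2*y^2 + z
  ∂f/∂y = -4*x*y
  ∂f/∂z = x + 3*z^2.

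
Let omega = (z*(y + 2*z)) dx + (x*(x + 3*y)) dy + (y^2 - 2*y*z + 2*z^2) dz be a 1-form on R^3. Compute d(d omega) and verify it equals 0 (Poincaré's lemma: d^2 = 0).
d(d omega) = 0

Step 1: d omega = sum_{i<j} (∂f_j/∂x_i - ∂f_i/∂x_j) dx_i ∧ dx_j:
  coeff of dx ∧ dy: 2*x + 3*y - z
  coeff of dx ∧ dz: -y - 4*z
  coeff of dy ∧ dz: 2*y - 2*z
Step 2: Apply d again to each 2-form coefficient. The only possible 3-form in R^3 is dx ∧ dy ∧ dz, with coefficient
  ∂(coeff of dy∧dz)/∂x - ∂(coeff of dx∧dz)/∂y + ∂(coeff of dx∧dy)/∂z
  = ∂/∂x (2*y - 2*z) - ∂/∂y (-y - 4*z) + ∂/∂z (2*x + 3*y - z).
Each of these terms simplifies to sums of mixed partials that cancel in pairs. The result is 0 (by equality of mixed partials for smooth functions — Schwarz / Clairaut).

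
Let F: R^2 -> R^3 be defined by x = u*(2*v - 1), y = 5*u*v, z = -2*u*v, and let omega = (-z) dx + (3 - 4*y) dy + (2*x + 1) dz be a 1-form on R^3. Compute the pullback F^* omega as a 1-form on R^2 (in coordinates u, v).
F^* omega = (v*(-104*u*v + 2*u + 13)) du + (u*(-104*u*v + 4*u + 13)) dv

Using F^*(f dg) = (f ∘ F) d(g ∘ F), substitute each coordinate x_i by F_i(u, v) in f_i, and replace dx_i by d F_i = (∂F_i/∂u) du + (∂F_i/∂v) dv.
  For the x component: f_1(F) = 2*u*v; d F_1 = (2*v - 1) du + (2*u) dv
  For the y component: f_2(F) = -20*u*v + 3; d F_2 = (5*v) du + (5*u) dv
  For the z component: f_3(F) = 4*u*v - 2*u + 1; d F_3 = (-2*v) du + (-2*u) dv
Combining and collecting du, dv coefficients:
  coeff of du: v*(-104*u*v + 2*u + 13)
  coeff of dv: u*(-104*u*v + 4*u + 13)
F^* omega = (v*(-104*u*v + 2*u + 13)) du + (u*(-104*u*v + 4*u + 13)) dv.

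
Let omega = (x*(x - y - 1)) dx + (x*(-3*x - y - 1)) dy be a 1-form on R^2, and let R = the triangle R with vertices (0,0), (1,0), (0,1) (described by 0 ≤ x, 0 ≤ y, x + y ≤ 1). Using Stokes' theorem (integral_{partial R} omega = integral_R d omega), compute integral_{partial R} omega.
integral_(partial R) omega = -3/2

Stokes: integral_partial_R omega = integral_R d omega with d omega = (∂Q/∂x - ∂P/∂y) dx ∧ dy.
  ∂Q/∂x = -6*x - y - 1
  ∂P/∂y = -x
  integrand = ∂Q/∂x - ∂P/∂y = -5*x - y - 1.
Integrating over R: integral_0^1 integral_0^{1-x} (-5*x - y - 1) dy dx = -3/2.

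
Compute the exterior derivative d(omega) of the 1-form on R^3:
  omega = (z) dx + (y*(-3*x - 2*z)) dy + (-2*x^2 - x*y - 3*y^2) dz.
d(omega) = (-3*y) dx ∧ dy + (-4*x - y - 1) dx ∧ dz + (-x - 4*y) dy ∧ dz

For a 1-form omega = sum_i f_i dx_i, the exterior derivative is
  d(omega) = sum_{i < j} (∂f_j/∂x_i - ∂f_i/∂x_j) dx_i ∧ dx_j.
  coefficient of dx ∧ dy: ∂f_2/∂x - ∂f_1/∂y = ∂(y*(-3*x - 2*z))/∂x - ∂(z)/∂y = -3*y
  coefficient of dx ∧ dz: ∂f_3/∂x - ∂f_1/∂z = ∂(-2*x^2 - x*y - 3*y^2)/∂x - ∂(z)/∂z = -4*x - y - 1
  coefficient of dy ∧ dz: ∂f_3/∂y - ∂f_2/∂z = ∂(-2*x^2 - x*y - 3*y^2)/∂y - ∂(y*(-3*x - 2*z))/∂z = -x - 4*y
Assembling: d(omega) = (-3*y) dx ∧ dy + (-4*x - y - 1) dx ∧ dz + (-x - 4*y) dy ∧ dz.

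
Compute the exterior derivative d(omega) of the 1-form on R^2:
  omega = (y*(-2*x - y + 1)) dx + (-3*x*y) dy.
d(omega) = (2*x - y - 1) dx ∧ dy

For a 1-form omega = sum_i f_i dx_i, the exterior derivative is
  d(omega) = sum_{i < j} (∂f_j/∂x_i - ∂f_i/∂x_j) dx_i ∧ dx_j.
  coefficient of dx ∧ dy: ∂f_2/∂x - ∂f_1/∂y = ∂(-3*x*y)/∂x - ∂(y*(-2*x - y + 1))/∂y = 2*x - y - 1
Assembling: d(omega) = (2*x - y - 1) dx ∧ dy.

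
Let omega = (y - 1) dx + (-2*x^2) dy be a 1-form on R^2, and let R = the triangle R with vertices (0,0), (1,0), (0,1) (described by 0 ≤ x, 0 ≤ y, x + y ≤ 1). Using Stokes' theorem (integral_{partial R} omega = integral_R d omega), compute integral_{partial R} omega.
integral_(partial R) omega = -7/6

Stokes: integral_partial_R omega = integral_R d omega with d omega = (∂Q/∂x - ∂P/∂y) dx ∧ dy.
  ∂Q/∂x = -4*x
  ∂P/∂y = 1
  integrand = ∂Q/∂x - ∂P/∂y = -4*x - 1.
Integrating over R: integral_0^1 integral_0^{1-x} (-4*x - 1) dy dx = -7/6.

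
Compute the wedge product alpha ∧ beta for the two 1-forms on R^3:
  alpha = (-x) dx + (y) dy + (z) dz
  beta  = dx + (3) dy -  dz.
alpha ∧ beta = (-3*x - y) dx ∧ dy + (x - z) dx ∧ dz + (-y - 3*z) dy ∧ dz

Distribute the wedge, using dx_i ∧ dx_j = -dx_j ∧ dx_i and dx_i ∧ dx_i = 0. For each pair (i, j) with i < j, the coefficient of dx_i ∧ dx_j in alpha ∧ beta is (alpha_i * beta_j - alpha_j * beta_i). Collecting: alpha ∧ beta = (-3*x - y) dx ∧ dy + (x - z) dx ∧ dz + (-y - 3*z) dy ∧ dz.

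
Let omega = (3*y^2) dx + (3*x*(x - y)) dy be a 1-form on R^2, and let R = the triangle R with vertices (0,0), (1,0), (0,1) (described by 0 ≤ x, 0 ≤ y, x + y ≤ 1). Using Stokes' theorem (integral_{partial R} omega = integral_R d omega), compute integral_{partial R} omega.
integral_(partial R) omega = -1/2

Stokes: integral_partial_R omega = integral_R d omega with d omega = (∂Q/∂x - ∂P/∂y) dx ∧ dy.
  ∂Q/∂x = 6*x - 3*y
  ∂P/∂y = 6*y
  integrand = ∂Q/∂x - ∂P/∂y = 6*x - 9*y.
Integrating over R: integral_0^1 integral_0^{1-x} (6*x - 9*y) dy dx = -1/2.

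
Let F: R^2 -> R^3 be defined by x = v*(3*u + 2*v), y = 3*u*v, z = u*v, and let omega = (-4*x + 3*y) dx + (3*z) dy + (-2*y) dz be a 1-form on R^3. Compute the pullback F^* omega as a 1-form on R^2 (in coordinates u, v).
F^* omega = (6*v^2*(-u - 4*v)) du + (2*v*(-3*u^2 - 18*u*v - 16*v^2)) dv

Using F^*(f dg) = (f ∘ F) d(g ∘ F), substitute each coordinate x_i by F_i(u, v) in f_i, and replace dx_i by d F_i = (∂F_i/∂u) du + (∂F_i/∂v) dv.
  For the x component: f_1(F) = v*(-3*u - 8*v); d F_1 = (3*v) du + (3*u + 4*v) dv
  For the y component: f_2(F) = 3*u*v; d F_2 = (3*v) du + (3*u) dv
  For the z component: f_3(F) = -6*u*v; d F_3 = (v) du + (u) dv
Combining and collecting du, dv coefficients:
  coeff of du: 6*v^2*(-u - 4*v)
  coeff of dv: 2*v*(-3*u^2 - 18*u*v - 16*v^2)
F^* omega = (6*v^2*(-u - 4*v)) du + (2*v*(-3*u^2 - 18*u*v - 16*v^2)) dv.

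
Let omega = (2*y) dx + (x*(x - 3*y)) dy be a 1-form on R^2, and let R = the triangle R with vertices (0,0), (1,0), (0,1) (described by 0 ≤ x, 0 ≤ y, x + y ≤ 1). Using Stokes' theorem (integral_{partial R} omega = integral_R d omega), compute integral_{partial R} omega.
integral_(partial R) omega = -7/6

Stokes: integral_partial_R omega = integral_R d omega with d omega = (∂Q/∂x - ∂P/∂y) dx ∧ dy.
  ∂Q/∂x = 2*x - 3*y
  ∂P/∂y = 2
  integrand = ∂Q/∂x - ∂P/∂y = 2*x - 3*y - 2.
Integrating over R: integral_0^1 integral_0^{1-x} (2*x - 3*y - 2) dy dx = -7/6.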